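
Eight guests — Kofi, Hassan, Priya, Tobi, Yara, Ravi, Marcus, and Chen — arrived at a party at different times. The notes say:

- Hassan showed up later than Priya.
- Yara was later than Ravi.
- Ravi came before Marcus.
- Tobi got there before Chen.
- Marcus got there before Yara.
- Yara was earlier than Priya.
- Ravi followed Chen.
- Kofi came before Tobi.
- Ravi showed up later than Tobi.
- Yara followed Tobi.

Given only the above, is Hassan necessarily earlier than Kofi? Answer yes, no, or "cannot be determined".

Tracing the constraints gives Kofi → Tobi → Yara → Priya → Hassan, so Kofi must come before Hassan.
That means Hassan cannot be before Kofi.

no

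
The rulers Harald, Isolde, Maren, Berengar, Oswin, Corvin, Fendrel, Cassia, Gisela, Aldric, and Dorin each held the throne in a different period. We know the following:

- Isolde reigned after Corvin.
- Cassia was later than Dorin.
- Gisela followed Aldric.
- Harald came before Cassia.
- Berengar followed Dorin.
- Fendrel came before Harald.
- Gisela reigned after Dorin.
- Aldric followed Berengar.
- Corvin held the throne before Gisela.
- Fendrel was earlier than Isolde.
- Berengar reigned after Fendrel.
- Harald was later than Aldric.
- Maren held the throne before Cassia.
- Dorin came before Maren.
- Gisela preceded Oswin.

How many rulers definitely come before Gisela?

5

Directly stated before Gisela: Aldric, Corvin, and Dorin.
Berengar reaches Gisela via Berengar → Aldric → Gisela.
Fendrel reaches Gisela via Fendrel → Berengar → Aldric → Gisela.
No chain forces Maren (or any of the others) ahead of Gisela.
That's Aldric, Berengar, Corvin, Dorin, and Fendrel — 5 in all.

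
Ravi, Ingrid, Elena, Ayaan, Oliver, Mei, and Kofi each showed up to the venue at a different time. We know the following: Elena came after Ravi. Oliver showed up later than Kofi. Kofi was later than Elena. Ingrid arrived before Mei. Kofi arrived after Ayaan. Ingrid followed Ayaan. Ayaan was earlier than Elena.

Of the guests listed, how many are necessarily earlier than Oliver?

4

Directly stated before Oliver: Kofi.
Ayaan reaches Oliver via Ayaan → Kofi → Oliver.
Elena reaches Oliver via Elena → Kofi → Oliver.
Ravi reaches Oliver via Ravi → Elena → Kofi → Oliver.
No chain forces Mei (or any of the others) ahead of Oliver.
That's Ayaan, Elena, Kofi, and Ravi — 4 in all.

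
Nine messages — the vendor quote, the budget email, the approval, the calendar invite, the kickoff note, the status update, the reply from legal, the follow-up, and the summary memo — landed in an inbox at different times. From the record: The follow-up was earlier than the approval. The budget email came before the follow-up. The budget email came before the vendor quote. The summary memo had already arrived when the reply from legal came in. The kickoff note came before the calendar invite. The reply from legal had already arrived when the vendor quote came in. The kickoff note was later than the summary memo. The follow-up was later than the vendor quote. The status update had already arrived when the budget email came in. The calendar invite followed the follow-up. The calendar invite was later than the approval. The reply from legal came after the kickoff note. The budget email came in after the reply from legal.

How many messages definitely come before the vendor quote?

5

Directly stated before the vendor quote: the budget email and the reply from legal.
The kickoff note reaches the vendor quote via the kickoff note → the reply from legal → the vendor quote.
The status update reaches the vendor quote via the status update → the budget email → the vendor quote.
The summary memo reaches the vendor quote via the summary memo → the reply from legal → the vendor quote.
No chain forces the approval (or any of the others) ahead of the vendor quote.
That's the budget email, the kickoff note, the reply from legal, the status update, and the summary memo — 5 in all.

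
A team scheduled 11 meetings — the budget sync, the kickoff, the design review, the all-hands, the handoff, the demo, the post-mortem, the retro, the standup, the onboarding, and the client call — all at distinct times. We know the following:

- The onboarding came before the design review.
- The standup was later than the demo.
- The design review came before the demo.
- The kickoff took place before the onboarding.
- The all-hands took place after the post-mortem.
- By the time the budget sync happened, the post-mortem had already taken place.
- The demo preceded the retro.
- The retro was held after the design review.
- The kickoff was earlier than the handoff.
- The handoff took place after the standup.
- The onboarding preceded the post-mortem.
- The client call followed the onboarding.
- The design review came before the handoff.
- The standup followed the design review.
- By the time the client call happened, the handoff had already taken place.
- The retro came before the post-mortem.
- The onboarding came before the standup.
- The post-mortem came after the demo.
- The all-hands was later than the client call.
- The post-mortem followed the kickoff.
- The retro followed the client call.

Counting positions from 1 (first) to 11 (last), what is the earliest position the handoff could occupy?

6

The demo, the design review, the kickoff, the onboarding, and the standup must all come before the handoff — 5 forced predecessors.
Nothing else is forced ahead of the handoff, so its earliest slot is position 5 + 1 = 6.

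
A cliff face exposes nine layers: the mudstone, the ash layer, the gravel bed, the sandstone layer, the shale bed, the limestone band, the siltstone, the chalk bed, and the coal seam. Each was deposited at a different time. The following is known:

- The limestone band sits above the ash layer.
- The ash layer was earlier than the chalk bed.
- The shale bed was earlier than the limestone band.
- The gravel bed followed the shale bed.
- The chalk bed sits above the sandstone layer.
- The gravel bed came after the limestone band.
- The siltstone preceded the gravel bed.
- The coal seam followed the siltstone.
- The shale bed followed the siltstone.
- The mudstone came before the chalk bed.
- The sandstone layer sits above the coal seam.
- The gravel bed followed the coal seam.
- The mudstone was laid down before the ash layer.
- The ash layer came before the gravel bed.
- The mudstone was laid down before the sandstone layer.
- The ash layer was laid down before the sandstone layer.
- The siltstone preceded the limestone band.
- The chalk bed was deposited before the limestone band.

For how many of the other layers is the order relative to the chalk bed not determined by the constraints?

1

Forced before the chalk bed: the ash layer, the coal seam, the mudstone, the sandstone layer, and the siltstone; forced after the chalk bed: the gravel bed and the limestone band.
That leaves the shale bed with no forced order relative to the chalk bed — 1.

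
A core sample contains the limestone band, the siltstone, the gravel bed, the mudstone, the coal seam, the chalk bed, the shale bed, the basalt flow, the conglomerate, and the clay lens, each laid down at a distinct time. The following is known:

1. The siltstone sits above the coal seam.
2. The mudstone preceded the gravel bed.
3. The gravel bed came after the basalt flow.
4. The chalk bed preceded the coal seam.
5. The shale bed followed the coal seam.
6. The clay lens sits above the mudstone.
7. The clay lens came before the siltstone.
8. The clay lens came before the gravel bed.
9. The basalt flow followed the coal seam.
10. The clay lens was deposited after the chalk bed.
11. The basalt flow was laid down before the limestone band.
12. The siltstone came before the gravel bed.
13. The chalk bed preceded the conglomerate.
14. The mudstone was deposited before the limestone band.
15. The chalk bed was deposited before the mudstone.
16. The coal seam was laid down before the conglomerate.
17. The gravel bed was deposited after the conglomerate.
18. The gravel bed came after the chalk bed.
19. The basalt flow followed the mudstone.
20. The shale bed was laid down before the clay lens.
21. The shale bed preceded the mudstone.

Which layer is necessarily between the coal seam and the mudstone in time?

Tracing the constraints gives the coal seam → the shale bed → the mudstone, so the shale bed sits after the coal seam and before the mudstone.
No other layer is forced both after the coal seam and before the mudstone.

the shale bed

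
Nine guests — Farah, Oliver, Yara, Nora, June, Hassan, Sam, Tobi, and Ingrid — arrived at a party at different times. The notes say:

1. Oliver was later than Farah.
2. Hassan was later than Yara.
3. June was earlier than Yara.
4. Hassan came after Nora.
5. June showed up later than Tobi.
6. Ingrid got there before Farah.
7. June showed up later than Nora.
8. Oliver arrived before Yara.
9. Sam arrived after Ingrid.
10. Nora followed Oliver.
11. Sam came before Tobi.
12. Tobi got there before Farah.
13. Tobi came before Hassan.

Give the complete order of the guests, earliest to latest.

Ingrid, Sam, Tobi, Farah, Oliver, Nora, June, Yara, Hassan

The constraints fix every adjacent pair, so only one ordering works:
Ingrid → Sam → Tobi → Farah → Oliver → Nora → June → Yara → Hassan.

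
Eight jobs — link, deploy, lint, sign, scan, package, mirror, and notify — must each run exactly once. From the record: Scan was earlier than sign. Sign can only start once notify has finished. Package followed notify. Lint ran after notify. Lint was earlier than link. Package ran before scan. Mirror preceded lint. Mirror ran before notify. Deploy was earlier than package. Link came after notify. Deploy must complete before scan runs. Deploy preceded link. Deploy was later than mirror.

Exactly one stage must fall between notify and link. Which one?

Tracing the constraints gives notify → lint → link, so lint sits after notify and before link.
No other stage is forced both after notify and before link.

lint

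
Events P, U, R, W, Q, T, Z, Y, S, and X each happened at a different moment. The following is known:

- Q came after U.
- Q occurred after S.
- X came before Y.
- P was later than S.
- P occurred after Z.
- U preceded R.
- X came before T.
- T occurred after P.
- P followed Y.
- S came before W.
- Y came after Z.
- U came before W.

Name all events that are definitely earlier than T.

P, S, X, Y, Z

Directly stated before T: P and X.
S reaches T via S → P → T.
Y reaches T via Y → P → T.
Z reaches T via Z → P → T.
No chain forces W (or any of the others) ahead of T.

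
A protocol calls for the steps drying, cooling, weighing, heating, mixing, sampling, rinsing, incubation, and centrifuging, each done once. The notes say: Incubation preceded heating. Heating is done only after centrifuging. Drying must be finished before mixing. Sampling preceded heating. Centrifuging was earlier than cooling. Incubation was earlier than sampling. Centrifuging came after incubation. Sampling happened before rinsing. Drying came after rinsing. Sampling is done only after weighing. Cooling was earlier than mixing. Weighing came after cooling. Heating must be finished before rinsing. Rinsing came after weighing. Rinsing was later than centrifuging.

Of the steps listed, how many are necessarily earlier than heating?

5

Directly stated before heating: centrifuging, incubation, and sampling.
Cooling reaches heating via cooling → weighing → sampling → heating.
Weighing reaches heating via weighing → sampling → heating.
No chain forces rinsing (or any of the others) ahead of heating.
That's centrifuging, cooling, incubation, sampling, and weighing — 5 in all.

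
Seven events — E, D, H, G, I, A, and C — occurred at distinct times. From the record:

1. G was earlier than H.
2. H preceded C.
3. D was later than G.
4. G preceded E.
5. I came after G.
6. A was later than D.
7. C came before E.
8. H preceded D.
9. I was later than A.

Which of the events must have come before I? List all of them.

Directly stated before I: A and G.
D reaches I via D → A → I.
H reaches I via H → D → A → I.
No chain forces C (or any of the others) ahead of I.

A, D, G, H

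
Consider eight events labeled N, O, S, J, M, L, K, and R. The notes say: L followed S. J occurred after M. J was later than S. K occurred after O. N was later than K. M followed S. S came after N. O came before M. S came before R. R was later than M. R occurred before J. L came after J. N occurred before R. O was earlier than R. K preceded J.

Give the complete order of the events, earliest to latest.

The constraints fix every adjacent pair, so only one ordering works:
O → K → N → S → M → R → J → L.

O, K, N, S, M, R, J, L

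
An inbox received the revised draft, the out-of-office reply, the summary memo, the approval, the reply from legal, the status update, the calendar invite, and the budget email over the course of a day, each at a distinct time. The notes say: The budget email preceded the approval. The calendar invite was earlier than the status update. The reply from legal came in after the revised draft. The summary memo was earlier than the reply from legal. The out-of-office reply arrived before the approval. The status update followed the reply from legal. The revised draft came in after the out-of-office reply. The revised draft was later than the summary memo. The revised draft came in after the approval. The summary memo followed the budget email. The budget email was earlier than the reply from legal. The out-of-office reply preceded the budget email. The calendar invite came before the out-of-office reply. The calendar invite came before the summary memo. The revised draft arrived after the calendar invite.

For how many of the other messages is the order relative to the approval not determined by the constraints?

1

Forced before the approval: the budget email, the calendar invite, and the out-of-office reply; forced after the approval: the reply from legal, the revised draft, and the status update.
That leaves the summary memo with no forced order relative to the approval — 1.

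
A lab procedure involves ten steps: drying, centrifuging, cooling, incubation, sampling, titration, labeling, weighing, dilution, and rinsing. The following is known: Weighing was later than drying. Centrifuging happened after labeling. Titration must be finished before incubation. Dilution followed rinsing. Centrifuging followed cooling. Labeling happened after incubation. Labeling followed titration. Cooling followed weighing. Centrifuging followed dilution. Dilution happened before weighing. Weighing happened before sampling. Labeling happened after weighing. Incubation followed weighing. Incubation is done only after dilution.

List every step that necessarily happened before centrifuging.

Directly stated before centrifuging: cooling, dilution, and labeling.
Drying reaches centrifuging via drying → weighing → labeling → centrifuging.
Incubation reaches centrifuging via incubation → labeling → centrifuging.
Rinsing reaches centrifuging via rinsing → dilution → centrifuging.
Likewise titration and weighing each reach centrifuging by chaining the stated constraints.
No chain forces sampling ahead of centrifuging.

cooling, dilution, drying, incubation, labeling, rinsing, titration, weighing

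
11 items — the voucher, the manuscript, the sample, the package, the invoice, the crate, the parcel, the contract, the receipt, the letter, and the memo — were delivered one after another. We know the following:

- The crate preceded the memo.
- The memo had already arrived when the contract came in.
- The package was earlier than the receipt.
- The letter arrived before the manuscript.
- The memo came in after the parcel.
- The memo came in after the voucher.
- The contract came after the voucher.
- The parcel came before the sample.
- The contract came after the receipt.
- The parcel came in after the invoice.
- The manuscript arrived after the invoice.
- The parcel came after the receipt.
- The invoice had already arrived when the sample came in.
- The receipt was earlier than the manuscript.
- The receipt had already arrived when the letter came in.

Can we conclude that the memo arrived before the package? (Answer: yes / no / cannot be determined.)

Tracing the constraints gives the package → the receipt → the parcel → the memo, so the package must come before the memo.
That means the memo cannot be before the package.

no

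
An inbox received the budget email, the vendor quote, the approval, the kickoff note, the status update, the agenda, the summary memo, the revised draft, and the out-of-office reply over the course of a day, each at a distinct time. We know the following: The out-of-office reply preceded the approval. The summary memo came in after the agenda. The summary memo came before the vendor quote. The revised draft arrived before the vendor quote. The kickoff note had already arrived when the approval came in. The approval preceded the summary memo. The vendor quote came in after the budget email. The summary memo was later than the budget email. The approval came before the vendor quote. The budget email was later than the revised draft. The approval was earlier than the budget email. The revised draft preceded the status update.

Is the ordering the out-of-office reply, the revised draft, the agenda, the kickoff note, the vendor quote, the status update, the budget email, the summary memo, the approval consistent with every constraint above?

The constraints require the approval before the vendor quote, but in the proposed sequence the vendor quote appears ahead of the approval. That one violation is enough.

no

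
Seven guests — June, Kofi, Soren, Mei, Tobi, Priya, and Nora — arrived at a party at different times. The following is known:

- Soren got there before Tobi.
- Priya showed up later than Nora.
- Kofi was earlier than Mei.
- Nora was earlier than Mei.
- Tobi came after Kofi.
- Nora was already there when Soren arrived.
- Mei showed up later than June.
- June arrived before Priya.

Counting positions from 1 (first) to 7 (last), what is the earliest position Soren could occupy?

Nora must come before Soren — 1 forced predecessor.
Nothing else is forced ahead of Soren, so their earliest slot is position 1 + 1 = 2.

2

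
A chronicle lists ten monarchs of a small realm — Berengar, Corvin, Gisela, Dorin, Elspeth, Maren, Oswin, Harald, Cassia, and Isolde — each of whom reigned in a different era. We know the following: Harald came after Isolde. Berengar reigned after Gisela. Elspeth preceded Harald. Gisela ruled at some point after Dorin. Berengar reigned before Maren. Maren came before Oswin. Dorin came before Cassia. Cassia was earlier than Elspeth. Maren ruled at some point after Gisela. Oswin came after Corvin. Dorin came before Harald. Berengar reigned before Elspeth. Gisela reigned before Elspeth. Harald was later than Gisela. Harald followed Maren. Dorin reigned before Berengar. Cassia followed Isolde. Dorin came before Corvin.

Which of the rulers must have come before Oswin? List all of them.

Directly stated before Oswin: Corvin and Maren.
Berengar reaches Oswin via Berengar → Maren → Oswin.
Dorin reaches Oswin via Dorin → Corvin → Oswin.
Gisela reaches Oswin via Gisela → Maren → Oswin.
No chain forces Harald (or any of the others) ahead of Oswin.

Berengar, Corvin, Dorin, Gisela, Maren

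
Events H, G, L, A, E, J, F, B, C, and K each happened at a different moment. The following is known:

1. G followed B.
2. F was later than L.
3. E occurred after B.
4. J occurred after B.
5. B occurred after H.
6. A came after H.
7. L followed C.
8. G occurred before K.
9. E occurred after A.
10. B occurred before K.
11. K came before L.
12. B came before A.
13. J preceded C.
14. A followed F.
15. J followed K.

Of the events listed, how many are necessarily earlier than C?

5

Directly stated before C: J.
B reaches C via B → J → C.
G reaches C via G → K → J → C.
H reaches C via H → B → J → C.
Likewise K reaches C by chaining the stated constraints.
No chain forces E (or any of the others) ahead of C.
That's B, G, H, J, and K — 5 in all.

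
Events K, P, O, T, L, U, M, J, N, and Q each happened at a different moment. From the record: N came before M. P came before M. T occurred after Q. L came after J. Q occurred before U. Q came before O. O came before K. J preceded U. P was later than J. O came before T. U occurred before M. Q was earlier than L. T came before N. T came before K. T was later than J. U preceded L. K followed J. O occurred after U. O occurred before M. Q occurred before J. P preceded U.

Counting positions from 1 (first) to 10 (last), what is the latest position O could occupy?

6

O must come before K, M, N, and T — 4 events forced after it.
Everything else can be placed before O in some valid order, so O can sit as late as position 10 − 4 = 6.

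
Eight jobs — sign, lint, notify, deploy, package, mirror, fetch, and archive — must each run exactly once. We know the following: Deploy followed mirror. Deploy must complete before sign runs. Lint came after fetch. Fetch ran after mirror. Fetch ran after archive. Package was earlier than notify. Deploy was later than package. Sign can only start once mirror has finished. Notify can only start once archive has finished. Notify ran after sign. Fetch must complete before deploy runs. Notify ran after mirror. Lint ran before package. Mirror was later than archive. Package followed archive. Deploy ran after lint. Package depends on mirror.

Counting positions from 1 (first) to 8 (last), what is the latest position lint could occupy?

Lint must come before deploy, notify, package, and sign — 4 stages forced after it.
Everything else can be placed before lint in some valid order, so lint can sit as late as position 8 − 4 = 4.

4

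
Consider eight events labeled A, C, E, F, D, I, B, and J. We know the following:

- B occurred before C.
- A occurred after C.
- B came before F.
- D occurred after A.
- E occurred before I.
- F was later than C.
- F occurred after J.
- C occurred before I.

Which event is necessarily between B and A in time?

Tracing the constraints gives B → C → A, so C sits after B and before A.
No other event is forced both after B and before A.

C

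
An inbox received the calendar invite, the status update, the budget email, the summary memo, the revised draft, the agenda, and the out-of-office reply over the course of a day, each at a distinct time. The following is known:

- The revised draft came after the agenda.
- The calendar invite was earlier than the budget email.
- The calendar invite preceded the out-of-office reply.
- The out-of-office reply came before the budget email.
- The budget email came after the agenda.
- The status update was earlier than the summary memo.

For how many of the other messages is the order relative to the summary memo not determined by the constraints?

Forced before the summary memo: the status update.
That leaves the agenda, the budget email, the calendar invite, the out-of-office reply, and the revised draft with no forced order relative to the summary memo — 5.

5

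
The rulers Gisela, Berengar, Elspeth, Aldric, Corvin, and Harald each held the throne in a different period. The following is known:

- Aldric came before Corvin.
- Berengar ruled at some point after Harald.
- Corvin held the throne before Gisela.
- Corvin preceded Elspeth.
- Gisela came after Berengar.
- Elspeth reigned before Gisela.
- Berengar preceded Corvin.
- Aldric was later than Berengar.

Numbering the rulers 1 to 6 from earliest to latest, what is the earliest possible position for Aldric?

Berengar and Harald must both come before Aldric — 2 forced predecessors.
Nothing else is forced ahead of Aldric, so their earliest slot is position 2 + 1 = 3.

3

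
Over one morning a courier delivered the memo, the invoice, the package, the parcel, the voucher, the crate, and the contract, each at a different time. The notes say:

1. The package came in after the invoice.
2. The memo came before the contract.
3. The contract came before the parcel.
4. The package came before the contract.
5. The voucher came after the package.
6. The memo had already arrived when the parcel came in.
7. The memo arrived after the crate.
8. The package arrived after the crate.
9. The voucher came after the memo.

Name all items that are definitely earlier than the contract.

Directly stated before the contract: the memo and the package.
The crate reaches the contract via the crate → the memo → the contract.
The invoice reaches the contract via the invoice → the package → the contract.
No chain forces the voucher (or any of the others) ahead of the contract.

the crate, the invoice, the memo, the package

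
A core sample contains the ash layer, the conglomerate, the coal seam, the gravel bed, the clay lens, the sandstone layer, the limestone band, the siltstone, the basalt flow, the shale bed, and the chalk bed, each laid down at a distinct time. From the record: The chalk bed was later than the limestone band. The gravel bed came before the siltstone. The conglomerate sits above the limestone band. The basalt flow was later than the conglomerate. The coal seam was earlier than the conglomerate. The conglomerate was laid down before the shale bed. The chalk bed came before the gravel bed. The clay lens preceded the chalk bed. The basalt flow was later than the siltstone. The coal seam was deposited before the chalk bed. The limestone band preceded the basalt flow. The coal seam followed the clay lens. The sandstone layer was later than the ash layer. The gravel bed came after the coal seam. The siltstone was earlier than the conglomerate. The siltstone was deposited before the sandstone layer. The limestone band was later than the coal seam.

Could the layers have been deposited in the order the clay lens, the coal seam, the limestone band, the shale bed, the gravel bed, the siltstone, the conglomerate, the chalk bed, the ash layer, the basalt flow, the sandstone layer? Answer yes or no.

The constraints require the chalk bed before the gravel bed, but in the proposed sequence the gravel bed appears ahead of the chalk bed. That one violation is enough.

no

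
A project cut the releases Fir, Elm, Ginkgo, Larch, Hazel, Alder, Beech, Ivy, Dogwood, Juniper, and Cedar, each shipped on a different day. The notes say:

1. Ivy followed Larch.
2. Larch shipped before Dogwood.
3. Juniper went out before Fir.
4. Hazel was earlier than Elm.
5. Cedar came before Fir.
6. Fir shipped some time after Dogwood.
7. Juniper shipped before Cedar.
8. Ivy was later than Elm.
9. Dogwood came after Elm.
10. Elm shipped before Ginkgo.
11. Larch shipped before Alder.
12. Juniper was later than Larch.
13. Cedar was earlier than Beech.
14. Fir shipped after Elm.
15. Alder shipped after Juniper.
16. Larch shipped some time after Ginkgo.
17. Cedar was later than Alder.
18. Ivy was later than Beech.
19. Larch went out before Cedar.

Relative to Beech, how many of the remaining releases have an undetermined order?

Forced before Beech: Alder, Cedar, Elm, Ginkgo, Hazel, Juniper, and Larch; forced after Beech: Ivy.
That leaves Dogwood and Fir with no forced order relative to Beech — 2.

2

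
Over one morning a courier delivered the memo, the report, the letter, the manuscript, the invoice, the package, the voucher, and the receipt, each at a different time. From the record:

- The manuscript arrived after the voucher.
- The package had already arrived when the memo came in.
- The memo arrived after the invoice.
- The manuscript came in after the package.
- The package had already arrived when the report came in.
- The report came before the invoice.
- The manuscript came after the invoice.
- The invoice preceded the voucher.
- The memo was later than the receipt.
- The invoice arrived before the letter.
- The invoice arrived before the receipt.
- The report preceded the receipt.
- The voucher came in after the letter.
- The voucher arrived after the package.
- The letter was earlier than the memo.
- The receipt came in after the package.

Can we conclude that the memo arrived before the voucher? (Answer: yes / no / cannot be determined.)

cannot be determined

No chain of stated constraints runs from the memo to the voucher, and none runs from the voucher to the memo either.
So the relative order of the memo and the voucher is not fixed by the given facts.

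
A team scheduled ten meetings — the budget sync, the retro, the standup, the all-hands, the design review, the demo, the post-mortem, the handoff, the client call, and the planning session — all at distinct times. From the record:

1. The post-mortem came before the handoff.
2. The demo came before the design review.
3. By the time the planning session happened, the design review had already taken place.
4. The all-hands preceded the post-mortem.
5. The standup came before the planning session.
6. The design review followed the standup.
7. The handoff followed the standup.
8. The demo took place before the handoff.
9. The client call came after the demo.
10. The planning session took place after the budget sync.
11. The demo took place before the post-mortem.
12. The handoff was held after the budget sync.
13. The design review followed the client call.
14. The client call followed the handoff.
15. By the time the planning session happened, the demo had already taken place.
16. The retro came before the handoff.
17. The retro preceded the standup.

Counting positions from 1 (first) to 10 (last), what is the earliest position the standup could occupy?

The retro must come before the standup — 1 forced predecessor.
Nothing else is forced ahead of the standup, so its earliest slot is position 1 + 1 = 2.

2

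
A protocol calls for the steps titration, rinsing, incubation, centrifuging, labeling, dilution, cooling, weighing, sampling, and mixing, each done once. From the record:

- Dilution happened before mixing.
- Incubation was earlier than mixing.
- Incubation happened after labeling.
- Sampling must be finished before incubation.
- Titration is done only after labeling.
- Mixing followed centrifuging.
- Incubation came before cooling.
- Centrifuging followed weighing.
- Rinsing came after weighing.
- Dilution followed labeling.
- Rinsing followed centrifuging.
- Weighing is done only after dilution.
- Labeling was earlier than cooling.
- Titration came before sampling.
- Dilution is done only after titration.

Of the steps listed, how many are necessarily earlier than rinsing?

5

Directly stated before rinsing: centrifuging and weighing.
Dilution reaches rinsing via dilution → weighing → rinsing.
Labeling reaches rinsing via labeling → dilution → weighing → rinsing.
Titration reaches rinsing via titration → dilution → weighing → rinsing.
No chain forces cooling (or any of the others) ahead of rinsing.
That's centrifuging, dilution, labeling, titration, and weighing — 5 in all.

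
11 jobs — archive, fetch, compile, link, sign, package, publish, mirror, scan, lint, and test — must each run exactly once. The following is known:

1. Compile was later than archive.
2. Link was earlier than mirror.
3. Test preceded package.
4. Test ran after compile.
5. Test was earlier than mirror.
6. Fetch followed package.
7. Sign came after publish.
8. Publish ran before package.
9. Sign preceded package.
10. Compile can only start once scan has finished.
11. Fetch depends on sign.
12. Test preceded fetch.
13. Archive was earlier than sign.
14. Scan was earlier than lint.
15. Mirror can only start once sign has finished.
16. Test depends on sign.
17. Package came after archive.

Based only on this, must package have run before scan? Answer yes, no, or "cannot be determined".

Tracing the constraints gives scan → compile → test → package, so scan must come before package.
That means package cannot be before scan.

no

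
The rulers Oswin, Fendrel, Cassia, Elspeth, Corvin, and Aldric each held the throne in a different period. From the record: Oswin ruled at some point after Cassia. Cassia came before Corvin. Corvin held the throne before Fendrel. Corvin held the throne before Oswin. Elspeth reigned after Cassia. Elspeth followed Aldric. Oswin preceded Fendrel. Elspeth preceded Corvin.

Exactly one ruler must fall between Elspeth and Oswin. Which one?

Corvin

Tracing the constraints gives Elspeth → Corvin → Oswin, so Corvin sits after Elspeth and before Oswin.
No other ruler is forced both after Elspeth and before Oswin.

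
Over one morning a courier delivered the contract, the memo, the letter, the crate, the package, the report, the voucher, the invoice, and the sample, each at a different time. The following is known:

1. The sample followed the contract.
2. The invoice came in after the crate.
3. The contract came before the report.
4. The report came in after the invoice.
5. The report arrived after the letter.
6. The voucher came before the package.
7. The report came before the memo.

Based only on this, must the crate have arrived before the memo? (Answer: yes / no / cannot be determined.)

Chain the constraints: the crate → the invoice → the report → the memo. Each link is directly stated, so the crate comes before the memo.

yes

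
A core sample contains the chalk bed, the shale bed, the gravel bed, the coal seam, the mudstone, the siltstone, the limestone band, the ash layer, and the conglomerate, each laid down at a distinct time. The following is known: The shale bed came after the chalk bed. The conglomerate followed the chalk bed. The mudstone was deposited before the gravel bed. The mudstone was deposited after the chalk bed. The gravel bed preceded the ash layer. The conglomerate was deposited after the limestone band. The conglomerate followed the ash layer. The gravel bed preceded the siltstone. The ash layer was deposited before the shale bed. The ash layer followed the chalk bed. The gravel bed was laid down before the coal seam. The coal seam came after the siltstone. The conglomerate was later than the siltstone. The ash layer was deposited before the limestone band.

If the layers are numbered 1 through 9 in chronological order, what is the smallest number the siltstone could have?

The chalk bed, the gravel bed, and the mudstone must all come before the siltstone — 3 forced predecessors.
Nothing else is forced ahead of the siltstone, so its earliest slot is position 3 + 1 = 4.

4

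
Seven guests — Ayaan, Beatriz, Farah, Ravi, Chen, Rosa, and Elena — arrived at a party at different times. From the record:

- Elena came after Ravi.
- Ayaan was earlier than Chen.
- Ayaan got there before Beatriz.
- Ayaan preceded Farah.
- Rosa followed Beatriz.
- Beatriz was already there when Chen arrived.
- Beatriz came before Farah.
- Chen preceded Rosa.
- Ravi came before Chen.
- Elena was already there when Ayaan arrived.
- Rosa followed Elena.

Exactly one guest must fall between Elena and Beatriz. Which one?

Tracing the constraints gives Elena → Ayaan → Beatriz, so Ayaan sits after Elena and before Beatriz.
No other guest is forced both after Elena and before Beatriz.

Ayaan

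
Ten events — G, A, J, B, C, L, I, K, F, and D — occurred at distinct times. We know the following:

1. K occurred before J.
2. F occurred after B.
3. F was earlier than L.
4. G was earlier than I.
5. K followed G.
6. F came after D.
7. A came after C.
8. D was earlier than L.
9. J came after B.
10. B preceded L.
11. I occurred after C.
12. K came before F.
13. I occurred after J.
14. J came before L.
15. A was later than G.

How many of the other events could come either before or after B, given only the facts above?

Forced after B: F, I, J, and L.
That leaves A, C, D, G, and K with no forced order relative to B — 5.

5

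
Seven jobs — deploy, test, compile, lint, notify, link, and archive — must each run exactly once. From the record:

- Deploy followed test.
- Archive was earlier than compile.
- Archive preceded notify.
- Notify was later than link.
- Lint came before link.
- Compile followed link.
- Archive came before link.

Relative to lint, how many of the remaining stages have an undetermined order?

Forced after lint: compile, link, and notify.
That leaves archive, deploy, and test with no forced order relative to lint — 3.

3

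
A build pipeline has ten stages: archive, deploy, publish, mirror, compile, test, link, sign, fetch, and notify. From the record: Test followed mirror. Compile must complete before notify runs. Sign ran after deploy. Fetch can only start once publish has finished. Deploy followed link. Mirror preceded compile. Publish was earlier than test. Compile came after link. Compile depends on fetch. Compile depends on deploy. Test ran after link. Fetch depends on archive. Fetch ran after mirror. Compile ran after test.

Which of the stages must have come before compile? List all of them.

archive, deploy, fetch, link, mirror, publish, test

Directly stated before compile: deploy, fetch, link, mirror, and test.
Archive reaches compile via archive → fetch → compile.
Publish reaches compile via publish → test → compile.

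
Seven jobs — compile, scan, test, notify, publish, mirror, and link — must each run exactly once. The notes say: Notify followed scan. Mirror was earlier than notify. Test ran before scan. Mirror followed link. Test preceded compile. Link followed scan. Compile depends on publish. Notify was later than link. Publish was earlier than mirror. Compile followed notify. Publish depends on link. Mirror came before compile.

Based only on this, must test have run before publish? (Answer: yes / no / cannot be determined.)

Chain the constraints: test → scan → link → publish. Each link is directly stated, so test comes before publish.

yes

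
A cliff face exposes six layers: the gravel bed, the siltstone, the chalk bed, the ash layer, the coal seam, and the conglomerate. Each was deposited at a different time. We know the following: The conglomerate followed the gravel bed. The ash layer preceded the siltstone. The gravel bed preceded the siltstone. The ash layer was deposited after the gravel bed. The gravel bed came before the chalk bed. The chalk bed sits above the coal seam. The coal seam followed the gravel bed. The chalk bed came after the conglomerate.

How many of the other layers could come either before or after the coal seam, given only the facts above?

Forced before the coal seam: the gravel bed; forced after the coal seam: the chalk bed.
That leaves the ash layer, the conglomerate, and the siltstone with no forced order relative to the coal seam — 3.

3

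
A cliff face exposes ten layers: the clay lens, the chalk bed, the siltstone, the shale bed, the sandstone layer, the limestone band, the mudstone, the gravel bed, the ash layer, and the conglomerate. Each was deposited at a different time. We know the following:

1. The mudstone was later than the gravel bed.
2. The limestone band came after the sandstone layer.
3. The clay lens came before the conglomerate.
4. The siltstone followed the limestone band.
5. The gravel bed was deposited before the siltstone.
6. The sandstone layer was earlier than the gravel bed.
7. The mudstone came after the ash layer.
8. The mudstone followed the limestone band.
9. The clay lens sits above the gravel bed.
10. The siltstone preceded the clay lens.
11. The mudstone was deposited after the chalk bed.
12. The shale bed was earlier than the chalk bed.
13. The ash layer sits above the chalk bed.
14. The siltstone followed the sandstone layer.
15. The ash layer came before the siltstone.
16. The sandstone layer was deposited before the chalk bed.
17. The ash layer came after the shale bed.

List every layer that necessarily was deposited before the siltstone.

the ash layer, the chalk bed, the gravel bed, the limestone band, the sandstone layer, the shale bed

Directly stated before the siltstone: the ash layer, the gravel bed, the limestone band, and the sandstone layer.
The chalk bed reaches the siltstone via the chalk bed → the ash layer → the siltstone.
The shale bed reaches the siltstone via the shale bed → the ash layer → the siltstone.
No chain forces the mudstone (or any of the others) ahead of the siltstone.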